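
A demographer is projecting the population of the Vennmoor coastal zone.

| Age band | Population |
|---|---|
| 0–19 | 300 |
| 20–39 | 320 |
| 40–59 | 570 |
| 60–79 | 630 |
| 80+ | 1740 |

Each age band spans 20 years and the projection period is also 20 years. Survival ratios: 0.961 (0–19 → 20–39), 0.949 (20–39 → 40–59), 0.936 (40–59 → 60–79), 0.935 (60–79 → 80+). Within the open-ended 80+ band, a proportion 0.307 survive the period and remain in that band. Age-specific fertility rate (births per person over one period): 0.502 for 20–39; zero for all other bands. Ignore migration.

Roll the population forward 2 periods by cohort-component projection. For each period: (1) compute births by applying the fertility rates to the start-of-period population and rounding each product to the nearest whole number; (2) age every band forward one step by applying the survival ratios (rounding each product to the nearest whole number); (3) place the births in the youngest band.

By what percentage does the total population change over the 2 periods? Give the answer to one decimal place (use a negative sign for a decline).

-52.2

[period 1]
Births: 320 * 0.502 = 161
20–39: 300 * 0.961 = 288
40–59: 320 * 0.949 = 304
60–79: 570 * 0.936 = 534
80+: 630 * 0.935 + 1740 * 0.307 = 589 + 534 = 1123
Giving 161 / 288 / 304 / 534 / 1123.
[period 2]
Births: 288 * 0.502 = 145
20–39: 161 * 0.961 = 155
40–59: 288 * 0.949 = 273
60–79: 304 * 0.936 = 285
80+: 534 * 0.935 + 1123 * 0.307 = 499 + 345 = 844
Giving 145 / 155 / 273 / 285 / 844.
Total: 3560 → 1702; change = -1858; percentage change = -52.2%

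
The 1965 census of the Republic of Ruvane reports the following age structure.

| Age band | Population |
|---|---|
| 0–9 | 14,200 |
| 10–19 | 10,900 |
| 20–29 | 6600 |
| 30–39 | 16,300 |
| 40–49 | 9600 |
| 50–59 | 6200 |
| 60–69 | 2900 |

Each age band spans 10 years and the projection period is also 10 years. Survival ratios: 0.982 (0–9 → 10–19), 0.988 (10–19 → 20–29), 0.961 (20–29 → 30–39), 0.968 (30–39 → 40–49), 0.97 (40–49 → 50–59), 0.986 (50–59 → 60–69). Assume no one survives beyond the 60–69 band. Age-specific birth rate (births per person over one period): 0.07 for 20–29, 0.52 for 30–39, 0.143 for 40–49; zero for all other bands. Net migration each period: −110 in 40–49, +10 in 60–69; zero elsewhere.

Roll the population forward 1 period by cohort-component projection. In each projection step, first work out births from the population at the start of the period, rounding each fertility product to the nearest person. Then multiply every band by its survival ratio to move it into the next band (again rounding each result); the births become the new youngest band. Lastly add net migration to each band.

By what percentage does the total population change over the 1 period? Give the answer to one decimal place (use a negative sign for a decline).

Call the bands 1 to 7, youngest first.
Period 1.
Births: 6600 × 0.07 = 462, 16300 × 0.52 = 8476, 9600 × 0.143 = 1373 ⇒ total 10311
Band 2: 14200 × 0.982 = 13944
Band 3: 10900 × 0.988 = 10769
Band 4: 6600 × 0.961 = 6343
Band 5: 16300 × 0.968 = 15778
Band 6: 9600 × 0.97 = 9312
Band 7: 6200 × 0.986 = 6113
Net migration: Band 5 − 110 → 15668; Band 7 + 10 → 6123
Population now: 0–9=10311, 10–19=13944, 20–29=10769, 30–39=6343, 40–49=15668, 50–59=9312, 60–69=6123
Total: 66700 → 72470; change = 5770; percentage change = 8.7%

8.7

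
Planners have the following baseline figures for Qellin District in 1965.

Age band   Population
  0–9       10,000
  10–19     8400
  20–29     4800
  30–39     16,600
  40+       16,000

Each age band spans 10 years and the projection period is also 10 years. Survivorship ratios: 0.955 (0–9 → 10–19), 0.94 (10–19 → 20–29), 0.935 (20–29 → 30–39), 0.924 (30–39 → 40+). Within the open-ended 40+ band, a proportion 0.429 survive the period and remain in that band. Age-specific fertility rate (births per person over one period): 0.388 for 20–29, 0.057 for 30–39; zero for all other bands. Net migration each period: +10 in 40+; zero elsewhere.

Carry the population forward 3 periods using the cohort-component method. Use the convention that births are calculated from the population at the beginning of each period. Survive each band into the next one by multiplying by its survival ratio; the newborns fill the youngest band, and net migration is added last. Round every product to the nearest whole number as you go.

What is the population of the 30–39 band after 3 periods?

8393

— Period 1 —
Births: 4800 × 0.388 = 1862, 16600 × 0.057 = 946 ⇒ total 2808
10–19: 10000 × 0.955 = 9550
20–29: 8400 × 0.94 = 7896
30–39: 4800 × 0.935 = 4488
40+: 16600 × 0.924 + 16000 × 0.429 = 15338 + 6864 = 22202
Net migration: 40+ + 10 → 22212
→ [2808, 9550, 7896, 4488, 22212]
— Period 2 —
Births: 7896 × 0.388 = 3064, 4488 × 0.057 = 256 ⇒ total 3320
10–19: 2808 × 0.955 = 2682
20–29: 9550 × 0.94 = 8977
30–39: 7896 × 0.935 = 7383
40+: 4488 × 0.924 + 22212 × 0.429 = 4147 + 9529 = 13676
Net migration: 40+ + 10 → 13686
→ [3320, 2682, 8977, 7383, 13686]
— Period 3 —
Births: 8977 × 0.388 = 3483, 7383 × 0.057 = 421 ⇒ total 3904
10–19: 3320 × 0.955 = 3171
20–29: 2682 × 0.94 = 2521
30–39: 8977 × 0.935 = 8393
40+: 7383 × 0.924 + 13686 × 0.429 = 6822 + 5871 = 12693
Net migration: 40+ + 10 → 12703
→ [3904, 3171, 2521, 8393, 12703]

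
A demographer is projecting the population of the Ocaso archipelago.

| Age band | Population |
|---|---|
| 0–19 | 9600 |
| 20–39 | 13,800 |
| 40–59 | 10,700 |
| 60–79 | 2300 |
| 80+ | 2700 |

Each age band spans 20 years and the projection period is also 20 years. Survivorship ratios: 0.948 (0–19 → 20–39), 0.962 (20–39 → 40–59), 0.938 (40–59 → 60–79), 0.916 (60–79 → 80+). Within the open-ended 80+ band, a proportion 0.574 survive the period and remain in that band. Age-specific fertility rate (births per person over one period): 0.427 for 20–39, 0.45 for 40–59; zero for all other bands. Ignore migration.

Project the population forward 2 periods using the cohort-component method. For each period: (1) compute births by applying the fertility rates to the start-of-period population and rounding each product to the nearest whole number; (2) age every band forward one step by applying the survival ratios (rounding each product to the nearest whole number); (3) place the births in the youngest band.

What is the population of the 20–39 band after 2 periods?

10151

Call the groups 1 to 5, youngest first.
— Period 1 —
Births: 13800 × 0.427 = 5893  |  10700 × 0.45 = 4815 — total 10708
Group 2: 9600 × 0.948 = 9101
Group 3: 13800 × 0.962 = 13276
Group 4: 10700 × 0.938 = 10037
Group 5: 2300 × 0.916 + 2700 × 0.574 = 2107 + 1550 = 3657
→ [10708, 9101, 13276, 10037, 3657]
— Period 2 —
Births: 9101 × 0.427 = 3886  |  13276 × 0.45 = 5974 — total 9860
Group 2: 10708 × 0.948 = 10151
Group 3: 9101 × 0.962 = 8755
Group 4: 13276 × 0.938 = 12453
Group 5: 10037 × 0.916 + 3657 × 0.574 = 9194 + 2099 = 11293
→ [9860, 10151, 8755, 12453, 11293]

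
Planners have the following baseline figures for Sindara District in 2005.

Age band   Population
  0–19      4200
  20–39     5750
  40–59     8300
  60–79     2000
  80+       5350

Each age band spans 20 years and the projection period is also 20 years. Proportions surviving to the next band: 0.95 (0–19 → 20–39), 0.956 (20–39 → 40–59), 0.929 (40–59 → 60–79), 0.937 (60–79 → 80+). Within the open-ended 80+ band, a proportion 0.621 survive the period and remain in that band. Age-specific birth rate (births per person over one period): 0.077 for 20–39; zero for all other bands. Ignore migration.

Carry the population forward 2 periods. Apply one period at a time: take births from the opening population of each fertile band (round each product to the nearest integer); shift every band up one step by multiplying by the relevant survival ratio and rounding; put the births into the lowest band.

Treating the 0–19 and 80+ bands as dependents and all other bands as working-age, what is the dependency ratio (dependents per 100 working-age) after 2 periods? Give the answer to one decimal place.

115.2

Numbering the bands 1..5 from youngest to oldest:
Period 1.
Births: 5750 × 0.077 = 443
Band 2: 4200 × 0.95 = 3990
Band 3: 5750 × 0.956 = 5497
Band 4: 8300 × 0.929 = 7711
Band 5: 2000 × 0.937 + 5350 × 0.621 = 1874 + 3322 = 5196
End of period: [443, 3990, 5497, 7711, 5196]
Period 2.
Births: 3990 × 0.077 = 307
Band 2: 443 × 0.95 = 421
Band 3: 3990 × 0.956 = 3814
Band 4: 5497 × 0.929 = 5107
Band 5: 7711 × 0.937 + 5196 × 0.621 = 7225 + 3227 = 10452
End of period: [307, 421, 3814, 5107, 10452]
Dependents (band 0–19 + band 80+) = 307 + 10452 = 10759; working-age = 9342; ratio = 10759/9342 × 100 = 115.2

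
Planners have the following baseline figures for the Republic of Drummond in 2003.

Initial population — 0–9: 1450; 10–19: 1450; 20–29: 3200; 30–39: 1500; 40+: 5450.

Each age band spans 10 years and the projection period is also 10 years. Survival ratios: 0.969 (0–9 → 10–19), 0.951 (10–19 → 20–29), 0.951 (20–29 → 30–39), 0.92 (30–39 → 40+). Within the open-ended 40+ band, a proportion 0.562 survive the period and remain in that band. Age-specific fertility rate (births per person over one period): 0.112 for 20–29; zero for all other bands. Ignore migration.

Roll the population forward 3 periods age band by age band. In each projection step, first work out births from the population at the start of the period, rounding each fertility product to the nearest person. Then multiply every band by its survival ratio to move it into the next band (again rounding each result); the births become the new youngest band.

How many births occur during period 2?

154

Numbering the groups 1..5 from youngest to oldest:
Period 1:
Births: 3200 × 0.112 = 358
Group 2: 1450 × 0.969 = 1405
Group 3: 1450 × 0.951 = 1379
Group 4: 3200 × 0.951 = 3043
Group 5: 1500 × 0.92 + 5450 × 0.562 = 1380 + 3063 = 4443
Population now: 0–9=358, 10–19=1405, 20–29=1379, 30–39=3043, 40+=4443
Period 2:
Births: 1379 × 0.112 = 154
Group 2: 358 × 0.969 = 347
Group 3: 1405 × 0.951 = 1336
Group 4: 1379 × 0.951 = 1311
Group 5: 3043 × 0.92 + 4443 × 0.562 = 2800 + 2497 = 5297
Population now: 0–9=154, 10–19=347, 20–29=1336, 30–39=1311, 40+=5297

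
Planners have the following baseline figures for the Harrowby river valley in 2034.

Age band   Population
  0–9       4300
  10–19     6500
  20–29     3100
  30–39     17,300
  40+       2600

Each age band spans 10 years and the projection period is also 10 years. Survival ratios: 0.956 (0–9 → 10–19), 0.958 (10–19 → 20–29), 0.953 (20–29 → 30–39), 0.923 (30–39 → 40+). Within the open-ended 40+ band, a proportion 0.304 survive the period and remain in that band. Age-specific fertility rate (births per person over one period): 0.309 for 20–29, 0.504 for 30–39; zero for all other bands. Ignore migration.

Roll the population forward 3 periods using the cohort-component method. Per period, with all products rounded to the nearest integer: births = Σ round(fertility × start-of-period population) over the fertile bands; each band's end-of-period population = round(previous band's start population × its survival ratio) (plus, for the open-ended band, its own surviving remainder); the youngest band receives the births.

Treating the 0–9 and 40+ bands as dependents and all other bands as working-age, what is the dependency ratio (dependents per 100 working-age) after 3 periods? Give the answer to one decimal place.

76.0

— Period 1 —
Births: 3100 × 0.309 = 958 ; 17300 × 0.504 = 8719 → total 9677
10–19: 4300 × 0.956 = 4111
20–29: 6500 × 0.958 = 6227
30–39: 3100 × 0.953 = 2954
40+: 17300 × 0.923 + 2600 × 0.304 = 15968 + 790 = 16758
Giving 9677 / 4111 / 6227 / 2954 / 16758.
— Period 2 —
Births: 6227 × 0.309 = 1924 ; 2954 × 0.504 = 1489 → total 3413
10–19: 9677 × 0.956 = 9251
20–29: 4111 × 0.958 = 3938
30–39: 6227 × 0.953 = 5934
40+: 2954 × 0.923 + 16758 × 0.304 = 2727 + 5094 = 7821
Giving 3413 / 9251 / 3938 / 5934 / 7821.
— Period 3 —
Births: 3938 × 0.309 = 1217 ; 5934 × 0.504 = 2991 → total 4208
10–19: 3413 × 0.956 = 3263
20–29: 9251 × 0.958 = 8862
30–39: 3938 × 0.953 = 3753
40+: 5934 × 0.923 + 7821 × 0.304 = 5477 + 2378 = 7855
Giving 4208 / 3263 / 8862 / 3753 / 7855.
Dependents (band 0–9 + band 40+) = 4208 + 7855 = 12063; working-age = 15878; ratio = 12063/15878 × 100 = 76.0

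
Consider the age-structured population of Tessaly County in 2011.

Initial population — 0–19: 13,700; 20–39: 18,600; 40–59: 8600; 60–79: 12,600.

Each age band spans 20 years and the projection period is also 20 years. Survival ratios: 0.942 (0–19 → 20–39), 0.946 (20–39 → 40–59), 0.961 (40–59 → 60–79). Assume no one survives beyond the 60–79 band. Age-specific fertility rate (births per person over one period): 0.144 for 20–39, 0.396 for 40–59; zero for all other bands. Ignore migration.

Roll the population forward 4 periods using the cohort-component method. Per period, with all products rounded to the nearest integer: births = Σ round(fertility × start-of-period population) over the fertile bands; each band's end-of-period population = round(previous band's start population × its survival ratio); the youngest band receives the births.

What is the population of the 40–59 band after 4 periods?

7865

Period 1:
Births: 18600 × 0.144 = 2678, 8600 × 0.396 = 3406 — total 6084
20–39: 13700 × 0.942 = 12905
40–59: 18600 × 0.946 = 17596
60–79: 8600 × 0.961 = 8265
Population now: 0–19=6084, 20–39=12905, 40–59=17596, 60–79=8265
Period 2:
Births: 12905 × 0.144 = 1858, 17596 × 0.396 = 6968 — total 8826
20–39: 6084 × 0.942 = 5731
40–59: 12905 × 0.946 = 12208
60–79: 17596 × 0.961 = 16910
Population now: 0–19=8826, 20–39=5731, 40–59=12208, 60–79=16910
Period 3:
Births: 5731 × 0.144 = 825, 12208 × 0.396 = 4834 — total 5659
20–39: 8826 × 0.942 = 8314
40–59: 5731 × 0.946 = 5422
60–79: 12208 × 0.961 = 11732
Population now: 0–19=5659, 20–39=8314, 40–59=5422, 60–79=11732
Period 4:
Births: 8314 × 0.144 = 1197, 5422 × 0.396 = 2147 — total 3344
20–39: 5659 × 0.942 = 5331
40–59: 8314 × 0.946 = 7865
60–79: 5422 × 0.961 = 5211
Population now: 0–19=3344, 20–39=5331, 40–59=7865, 60–79=5211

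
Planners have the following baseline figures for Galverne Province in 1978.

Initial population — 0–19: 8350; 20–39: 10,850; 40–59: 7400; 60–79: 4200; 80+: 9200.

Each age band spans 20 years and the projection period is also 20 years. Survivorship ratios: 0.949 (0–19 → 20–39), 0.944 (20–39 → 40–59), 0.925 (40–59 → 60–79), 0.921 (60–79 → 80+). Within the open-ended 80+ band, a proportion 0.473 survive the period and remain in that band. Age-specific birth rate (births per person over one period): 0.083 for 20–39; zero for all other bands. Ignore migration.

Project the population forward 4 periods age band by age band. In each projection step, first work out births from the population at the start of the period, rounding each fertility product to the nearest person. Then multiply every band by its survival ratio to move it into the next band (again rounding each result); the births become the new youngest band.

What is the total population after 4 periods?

14234

After projecting period 1:
Births: 10850 * 0.083 = 901
20–39: 8350 * 0.949 = 7924
40–59: 10850 * 0.944 = 10242
60–79: 7400 * 0.925 = 6845
80+: 4200 * 0.921 + 9200 * 0.473 = 3868 + 4352 = 8220
End of period: [901, 7924, 10242, 6845, 8220]
After projecting period 2:
Births: 7924 * 0.083 = 658
20–39: 901 * 0.949 = 855
40–59: 7924 * 0.944 = 7480
60–79: 10242 * 0.925 = 9474
80+: 6845 * 0.921 + 8220 * 0.473 = 6304 + 3888 = 10192
End of period: [658, 855, 7480, 9474, 10192]
After projecting period 3:
Births: 855 * 0.083 = 71
20–39: 658 * 0.949 = 624
40–59: 855 * 0.944 = 807
60–79: 7480 * 0.925 = 6919
80+: 9474 * 0.921 + 10192 * 0.473 = 8726 + 4821 = 13547
End of period: [71, 624, 807, 6919, 13547]
After projecting period 4:
Births: 624 * 0.083 = 52
20–39: 71 * 0.949 = 67
40–59: 624 * 0.944 = 589
60–79: 807 * 0.925 = 746
80+: 6919 * 0.921 + 13547 * 0.473 = 6372 + 6408 = 12780
End of period: [52, 67, 589, 746, 12780]
Total after period 4: 52 + 67 + 589 + 746 + 12780 = 14234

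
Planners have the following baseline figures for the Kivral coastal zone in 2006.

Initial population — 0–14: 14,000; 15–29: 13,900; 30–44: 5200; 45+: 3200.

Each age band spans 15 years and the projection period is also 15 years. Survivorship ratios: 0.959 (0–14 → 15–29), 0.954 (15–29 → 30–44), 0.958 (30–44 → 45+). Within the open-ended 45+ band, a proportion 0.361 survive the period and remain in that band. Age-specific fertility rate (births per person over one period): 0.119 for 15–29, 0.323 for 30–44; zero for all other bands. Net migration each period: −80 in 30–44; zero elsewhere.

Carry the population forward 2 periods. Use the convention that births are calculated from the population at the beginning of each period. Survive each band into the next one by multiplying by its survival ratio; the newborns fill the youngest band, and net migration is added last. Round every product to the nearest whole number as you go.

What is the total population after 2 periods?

36622

(Bands numbered youngest = 1 to oldest = 4.)
[period 1]
Births: 13900 × 0.119 = 1654  |  5200 × 0.323 = 1680 ⇒ total 3334
Band 2: 14000 × 0.959 = 13426
Band 3: 13900 × 0.954 = 13261
Band 4: 5200 × 0.958 + 3200 × 0.361 = 4982 + 1155 = 6137
Net migration: Band 3 − 80 → 13181
End of period: [3334, 13426, 13181, 6137]
[period 2]
Births: 13426 × 0.119 = 1598  |  13181 × 0.323 = 4257 ⇒ total 5855
Band 2: 3334 × 0.959 = 3197
Band 3: 13426 × 0.954 = 12808
Band 4: 13181 × 0.958 + 6137 × 0.361 = 12627 + 2215 = 14842
Net migration: Band 3 − 80 → 12728
End of period: [5855, 3197, 12728, 14842]
Total after period 2: 5855 + 3197 + 12728 + 14842 = 36622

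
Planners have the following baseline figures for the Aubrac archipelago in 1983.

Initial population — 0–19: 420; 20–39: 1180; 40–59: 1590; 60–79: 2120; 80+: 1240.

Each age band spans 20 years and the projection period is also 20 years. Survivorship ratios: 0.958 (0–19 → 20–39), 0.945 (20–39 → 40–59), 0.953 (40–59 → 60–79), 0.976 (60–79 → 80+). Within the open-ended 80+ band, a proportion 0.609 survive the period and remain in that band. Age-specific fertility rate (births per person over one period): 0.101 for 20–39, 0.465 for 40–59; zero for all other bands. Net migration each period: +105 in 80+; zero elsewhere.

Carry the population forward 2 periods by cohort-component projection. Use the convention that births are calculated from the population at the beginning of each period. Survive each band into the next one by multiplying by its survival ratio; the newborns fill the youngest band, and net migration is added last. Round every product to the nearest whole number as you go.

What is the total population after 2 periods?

Period 1.
Births: 1180 × 0.101 = 119 ; 1590 × 0.465 = 739 → total 858
20–39: 420 × 0.958 = 402
40–59: 1180 × 0.945 = 1115
60–79: 1590 × 0.953 = 1515
80+: 2120 × 0.976 + 1240 × 0.609 = 2069 + 755 = 2824
Net migration: 80+ + 105 → 2929
→ [858, 402, 1115, 1515, 2929]
Period 2.
Births: 402 × 0.101 = 41 ; 1115 × 0.465 = 518 → total 559
20–39: 858 × 0.958 = 822
40–59: 402 × 0.945 = 380
60–79: 1115 × 0.953 = 1063
80+: 1515 × 0.976 + 2929 × 0.609 = 1479 + 1784 = 3263
Net migration: 80+ + 105 → 3368
→ [559, 822, 380, 1063, 3368]
Total after period 2: 559 + 822 + 380 + 1063 + 3368 = 6192

6192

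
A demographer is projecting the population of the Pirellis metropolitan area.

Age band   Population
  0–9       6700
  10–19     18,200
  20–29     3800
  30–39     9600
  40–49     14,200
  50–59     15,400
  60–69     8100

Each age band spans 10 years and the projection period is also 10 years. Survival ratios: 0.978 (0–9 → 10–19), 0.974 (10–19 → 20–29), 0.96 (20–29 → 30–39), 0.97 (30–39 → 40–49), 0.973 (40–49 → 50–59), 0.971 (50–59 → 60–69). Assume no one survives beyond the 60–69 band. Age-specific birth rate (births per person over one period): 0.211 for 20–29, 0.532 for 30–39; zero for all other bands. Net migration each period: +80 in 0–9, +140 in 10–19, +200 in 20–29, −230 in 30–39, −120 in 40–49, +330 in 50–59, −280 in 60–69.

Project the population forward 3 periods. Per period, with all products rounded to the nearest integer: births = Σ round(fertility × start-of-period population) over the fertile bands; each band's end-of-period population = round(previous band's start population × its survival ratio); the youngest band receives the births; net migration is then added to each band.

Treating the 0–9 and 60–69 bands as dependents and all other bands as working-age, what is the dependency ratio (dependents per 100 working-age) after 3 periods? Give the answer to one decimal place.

51.0

[period 1]
Births: 3800 × 0.211 = 802  |  9600 × 0.532 = 5107 ⇒ total 5909
10–19: 6700 × 0.978 = 6553
20–29: 18200 × 0.974 = 17727
30–39: 3800 × 0.96 = 3648
40–49: 9600 × 0.97 = 9312
50–59: 14200 × 0.973 = 13817
60–69: 15400 × 0.971 = 14953
Net migration: 0–9 + 80 → 5989; 10–19 + 140 → 6693; 20–29 + 200 → 17927; 30–39 − 230 → 3418; 40–49 − 120 → 9192; 50–59 + 330 → 14147; 60–69 − 280 → 14673
End of period: [5989, 6693, 17927, 3418, 9192, 14147, 14673]
[period 2]
Births: 17927 × 0.211 = 3783  |  3418 × 0.532 = 1818 ⇒ total 5601
10–19: 5989 × 0.978 = 5857
20–29: 6693 × 0.974 = 6519
30–39: 17927 × 0.96 = 17210
40–49: 3418 × 0.97 = 3315
50–59: 9192 × 0.973 = 8944
60–69: 14147 × 0.971 = 13737
Net migration: 0–9 + 80 → 5681; 10–19 + 140 → 5997; 20–29 + 200 → 6719; 30–39 − 230 → 16980; 40–49 − 120 → 3195; 50–59 + 330 → 9274; 60–69 − 280 → 13457
End of period: [5681, 5997, 6719, 16980, 3195, 9274, 13457]
[period 3]
Births: 6719 × 0.211 = 1418  |  16980 × 0.532 = 9033 ⇒ total 10451
10–19: 5681 × 0.978 = 5556
20–29: 5997 × 0.974 = 5841
30–39: 6719 × 0.96 = 6450
40–49: 16980 × 0.97 = 16471
50–59: 3195 × 0.973 = 3109
60–69: 9274 × 0.971 = 9005
Net migration: 0–9 + 80 → 10531; 10–19 + 140 → 5696; 20–29 + 200 → 6041; 30–39 − 230 → 6220; 40–49 − 120 → 16351; 50–59 + 330 → 3439; 60–69 − 280 → 8725
End of period: [10531, 5696, 6041, 6220, 16351, 3439, 8725]
Dependents (band 0–9 + band 60–69) = 10531 + 8725 = 19256; working-age = 37747; ratio = 19256/37747 × 100 = 51.0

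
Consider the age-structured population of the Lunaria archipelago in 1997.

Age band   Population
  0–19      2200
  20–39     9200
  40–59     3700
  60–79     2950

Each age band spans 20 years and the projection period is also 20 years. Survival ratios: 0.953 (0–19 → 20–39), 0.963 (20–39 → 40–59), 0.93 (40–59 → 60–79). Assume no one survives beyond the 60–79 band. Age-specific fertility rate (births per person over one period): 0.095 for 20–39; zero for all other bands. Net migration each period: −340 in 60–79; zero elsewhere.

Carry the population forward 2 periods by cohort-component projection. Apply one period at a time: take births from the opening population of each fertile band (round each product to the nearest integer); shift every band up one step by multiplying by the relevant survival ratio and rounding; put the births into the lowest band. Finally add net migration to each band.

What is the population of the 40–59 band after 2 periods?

Let group 1 be 0–19 through group 4 = 60–79.
[period 1]
Births: 9200 × 0.095 = 874
Group 2: 2200 × 0.953 = 2097
Group 3: 9200 × 0.963 = 8860
Group 4: 3700 × 0.93 = 3441
Net migration: Group 4 − 340 → 3101
Population now: 0–19=874, 20–39=2097, 40–59=8860, 60–79=3101
[period 2]
Births: 2097 × 0.095 = 199
Group 2: 874 × 0.953 = 833
Group 3: 2097 × 0.963 = 2019
Group 4: 8860 × 0.93 = 8240
Net migration: Group 4 − 340 → 7900
Population now: 0–19=199, 20–39=833, 40–59=2019, 60–79=7900

2019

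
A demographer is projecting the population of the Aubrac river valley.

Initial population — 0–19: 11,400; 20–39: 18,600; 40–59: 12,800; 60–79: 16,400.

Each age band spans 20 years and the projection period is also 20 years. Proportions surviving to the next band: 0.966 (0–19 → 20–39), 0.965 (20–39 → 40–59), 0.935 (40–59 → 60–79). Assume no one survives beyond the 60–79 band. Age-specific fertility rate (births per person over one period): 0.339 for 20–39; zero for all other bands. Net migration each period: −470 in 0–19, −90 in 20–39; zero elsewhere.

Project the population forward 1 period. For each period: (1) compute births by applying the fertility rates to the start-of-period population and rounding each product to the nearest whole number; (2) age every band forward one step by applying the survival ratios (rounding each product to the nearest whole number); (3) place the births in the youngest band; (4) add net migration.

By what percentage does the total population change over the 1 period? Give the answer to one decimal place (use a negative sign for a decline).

Numbering the bands 1..4 from youngest to oldest:
Period 1:
Births: 18600 × 0.339 = 6305
Band 2: 11400 × 0.966 = 11012
Band 3: 18600 × 0.965 = 17949
Band 4: 12800 × 0.935 = 11968
Net migration: Band 1 − 470 → 5835; Band 2 − 90 → 10922
End of period: [5835, 10922, 17949, 11968]
Total: 59200 → 46674; change = -12526; percentage change = -21.2%

-21.2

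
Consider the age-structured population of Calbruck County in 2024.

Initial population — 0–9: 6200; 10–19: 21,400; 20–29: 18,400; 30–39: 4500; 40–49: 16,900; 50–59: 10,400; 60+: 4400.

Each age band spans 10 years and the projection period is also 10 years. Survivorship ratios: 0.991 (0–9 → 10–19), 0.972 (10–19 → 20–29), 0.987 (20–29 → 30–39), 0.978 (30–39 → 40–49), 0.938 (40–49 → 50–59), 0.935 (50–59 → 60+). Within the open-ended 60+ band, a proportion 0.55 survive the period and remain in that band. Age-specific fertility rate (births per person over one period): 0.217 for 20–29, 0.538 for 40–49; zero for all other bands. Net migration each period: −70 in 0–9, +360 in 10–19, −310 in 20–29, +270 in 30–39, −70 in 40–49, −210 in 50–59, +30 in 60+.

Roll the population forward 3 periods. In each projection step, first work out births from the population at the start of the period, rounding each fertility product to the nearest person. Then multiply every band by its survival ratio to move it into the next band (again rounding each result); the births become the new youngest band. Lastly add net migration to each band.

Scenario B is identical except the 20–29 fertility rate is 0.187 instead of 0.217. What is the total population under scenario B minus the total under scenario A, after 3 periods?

— Period 1 —
Births: 18400 × 0.217 = 3993 ; 16900 × 0.538 = 9092 — total 13085
10–19: 6200 × 0.991 = 6144
20–29: 21400 × 0.972 = 20801
30–39: 18400 × 0.987 = 18161
40–49: 4500 × 0.978 = 4401
50–59: 16900 × 0.938 = 15852
60+: 10400 × 0.935 + 4400 × 0.55 = 9724 + 2420 = 12144
Net migration: 0–9 − 70 → 13015; 10–19 + 360 → 6504; 20–29 − 310 → 20491; 30–39 + 270 → 18431; 40–49 − 70 → 4331; 50–59 − 210 → 15642; 60+ + 30 → 12174
Population now: 0–9=13015, 10–19=6504, 20–29=20491, 30–39=18431, 40–49=4331, 50–59=15642, 60+=12174
— Period 2 —
Births: 20491 × 0.217 = 4447 ; 4331 × 0.538 = 2330 — total 6777
10–19: 13015 × 0.991 = 12898
20–29: 6504 × 0.972 = 6322
30–39: 20491 × 0.987 = 20225
40–49: 18431 × 0.978 = 18026
50–59: 4331 × 0.938 = 4062
60+: 15642 × 0.935 + 12174 × 0.55 = 14625 + 6696 = 21321
Net migration: 0–9 − 70 → 6707; 10–19 + 360 → 13258; 20–29 − 310 → 6012; 30–39 + 270 → 20495; 40–49 − 70 → 17956; 50–59 − 210 → 3852; 60+ + 30 → 21351
Population now: 0–9=6707, 10–19=13258, 20–29=6012, 30–39=20495, 40–49=17956, 50–59=3852, 60+=21351
— Period 3 —
Births: 6012 × 0.217 = 1305 ; 17956 × 0.538 = 9660 — total 10965
10–19: 6707 × 0.991 = 6647
20–29: 13258 × 0.972 = 12887
30–39: 6012 × 0.987 = 5934
40–49: 20495 × 0.978 = 20044
50–59: 17956 × 0.938 = 16843
60+: 3852 × 0.935 + 21351 × 0.55 = 3602 + 11743 = 15345
Net migration: 0–9 − 70 → 10895; 10–19 + 360 → 7007; 20–29 − 310 → 12577; 30–39 + 270 → 6204; 40–49 − 70 → 19974; 50–59 − 210 → 16633; 60+ + 30 → 15375
Population now: 0–9=10895, 10–19=7007, 20–29=12577, 30–39=6204, 40–49=19974, 50–59=16633, 60+=15375
Scenario A total after 3 periods: 88665
Scenario B projection —
— Period 1 —
Births: 18400 × 0.187 = 3441 ; 16900 × 0.538 = 9092 — total 12533
10–19: 6200 × 0.991 = 6144
20–29: 21400 × 0.972 = 20801
30–39: 18400 × 0.987 = 18161
40–49: 4500 × 0.978 = 4401
50–59: 16900 × 0.938 = 15852
60+: 10400 × 0.935 + 4400 × 0.55 = 9724 + 2420 = 12144
Net migration: 0–9 − 70 → 12463; 10–19 + 360 → 6504; 20–29 − 310 → 20491; 30–39 + 270 → 18431; 40–49 − 70 → 4331; 50–59 − 210 → 15642; 60+ + 30 → 12174
Population now: 0–9=12463, 10–19=6504, 20–29=20491, 30–39=18431, 40–49=4331, 50–59=15642, 60+=12174
— Period 2 —
Births: 20491 × 0.187 = 3832 ; 4331 × 0.538 = 2330 — total 6162
10–19: 12463 × 0.991 = 12351
20–29: 6504 × 0.972 = 6322
30–39: 20491 × 0.987 = 20225
40–49: 18431 × 0.978 = 18026
50–59: 4331 × 0.938 = 4062
60+: 15642 × 0.935 + 12174 × 0.55 = 14625 + 6696 = 21321
Net migration: 0–9 − 70 → 6092; 10–19 + 360 → 12711; 20–29 − 310 → 6012; 30–39 + 270 → 20495; 40–49 − 70 → 17956; 50–59 − 210 → 3852; 60+ + 30 → 21351
Population now: 0–9=6092, 10–19=12711, 20–29=6012, 30–39=20495, 40–49=17956, 50–59=3852, 60+=21351
— Period 3 —
Births: 6012 × 0.187 = 1124 ; 17956 × 0.538 = 9660 — total 10784
10–19: 6092 × 0.991 = 6037
20–29: 12711 × 0.972 = 12355
30–39: 6012 × 0.987 = 5934
40–49: 20495 × 0.978 = 20044
50–59: 17956 × 0.938 = 16843
60+: 3852 × 0.935 + 21351 × 0.55 = 3602 + 11743 = 15345
Net migration: 0–9 − 70 → 10714; 10–19 + 360 → 6397; 20–29 − 310 → 12045; 30–39 + 270 → 6204; 40–49 − 70 → 19974; 50–59 − 210 → 16633; 60+ + 30 → 15375
Population now: 0–9=10714, 10–19=6397, 20–29=12045, 30–39=6204, 40–49=19974, 50–59=16633, 60+=15375
Scenario B total after 3 periods: 87342
Difference B − A = 87342 − 88665 = -1323

-1323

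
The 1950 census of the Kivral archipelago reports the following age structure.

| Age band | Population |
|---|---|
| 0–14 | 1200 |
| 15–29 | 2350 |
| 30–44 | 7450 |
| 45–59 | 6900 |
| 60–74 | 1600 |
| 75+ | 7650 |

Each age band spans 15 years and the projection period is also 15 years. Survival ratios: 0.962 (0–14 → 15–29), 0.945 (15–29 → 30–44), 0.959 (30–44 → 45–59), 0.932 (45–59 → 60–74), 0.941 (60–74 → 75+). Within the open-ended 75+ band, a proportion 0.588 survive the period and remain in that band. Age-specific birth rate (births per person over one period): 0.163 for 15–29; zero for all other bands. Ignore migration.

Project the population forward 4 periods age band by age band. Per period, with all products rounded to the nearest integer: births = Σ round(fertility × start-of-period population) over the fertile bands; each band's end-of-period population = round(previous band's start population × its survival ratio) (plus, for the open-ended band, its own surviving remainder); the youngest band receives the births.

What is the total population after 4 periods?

10433

Numbering the groups 1..6 from youngest to oldest:
— Period 1 —
Births: 2350 * 0.163 = 383
Group 2: 1200 * 0.962 = 1154
Group 3: 2350 * 0.945 = 2221
Group 4: 7450 * 0.959 = 7145
Group 5: 6900 * 0.932 = 6431
Group 6: 1600 * 0.941 + 7650 * 0.588 = 1506 + 4498 = 6004
End of period: [383, 1154, 2221, 7145, 6431, 6004]
— Period 2 —
Births: 1154 * 0.163 = 188
Group 2: 383 * 0.962 = 368
Group 3: 1154 * 0.945 = 1091
Group 4: 2221 * 0.959 = 2130
Group 5: 7145 * 0.932 = 6659
Group 6: 6431 * 0.941 + 6004 * 0.588 = 6052 + 3530 = 9582
End of period: [188, 368, 1091, 2130, 6659, 9582]
— Period 3 —
Births: 368 * 0.163 = 60
Group 2: 188 * 0.962 = 181
Group 3: 368 * 0.945 = 348
Group 4: 1091 * 0.959 = 1046
Group 5: 2130 * 0.932 = 1985
Group 6: 6659 * 0.941 + 9582 * 0.588 = 6266 + 5634 = 11900
End of period: [60, 181, 348, 1046, 1985, 11900]
— Period 4 —
Births: 181 * 0.163 = 30
Group 2: 60 * 0.962 = 58
Group 3: 181 * 0.945 = 171
Group 4: 348 * 0.959 = 334
Group 5: 1046 * 0.932 = 975
Group 6: 1985 * 0.941 + 11900 * 0.588 = 1868 + 6997 = 8865
End of period: [30, 58, 171, 334, 975, 8865]
Total after period 4: 30 + 58 + 171 + 334 + 975 + 8865 = 10433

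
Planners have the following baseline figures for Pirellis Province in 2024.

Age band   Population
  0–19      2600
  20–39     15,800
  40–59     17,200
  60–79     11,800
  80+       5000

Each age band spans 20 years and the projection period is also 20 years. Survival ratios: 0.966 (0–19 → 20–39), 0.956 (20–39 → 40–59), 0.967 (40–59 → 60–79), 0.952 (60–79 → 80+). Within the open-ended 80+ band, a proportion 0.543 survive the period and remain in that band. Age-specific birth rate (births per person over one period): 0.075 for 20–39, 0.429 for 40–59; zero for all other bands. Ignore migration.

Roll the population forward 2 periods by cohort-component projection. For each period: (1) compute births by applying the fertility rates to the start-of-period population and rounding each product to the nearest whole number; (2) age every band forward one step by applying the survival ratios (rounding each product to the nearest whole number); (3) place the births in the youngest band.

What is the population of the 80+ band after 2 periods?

23408

Period 1:
Births: 15800 * 0.075 = 1185 ; 17200 * 0.429 = 7379 → 8564
20–39: 2600 * 0.966 = 2512
40–59: 15800 * 0.956 = 15105
60–79: 17200 * 0.967 = 16632
80+: 11800 * 0.952 + 5000 * 0.543 = 11234 + 2715 = 13949
End of period: [8564, 2512, 15105, 16632, 13949]
Period 2:
Births: 2512 * 0.075 = 188 ; 15105 * 0.429 = 6480 → 6668
20–39: 8564 * 0.966 = 8273
40–59: 2512 * 0.956 = 2401
60–79: 15105 * 0.967 = 14607
80+: 16632 * 0.952 + 13949 * 0.543 = 15834 + 7574 = 23408
End of period: [6668, 8273, 2401, 14607, 23408]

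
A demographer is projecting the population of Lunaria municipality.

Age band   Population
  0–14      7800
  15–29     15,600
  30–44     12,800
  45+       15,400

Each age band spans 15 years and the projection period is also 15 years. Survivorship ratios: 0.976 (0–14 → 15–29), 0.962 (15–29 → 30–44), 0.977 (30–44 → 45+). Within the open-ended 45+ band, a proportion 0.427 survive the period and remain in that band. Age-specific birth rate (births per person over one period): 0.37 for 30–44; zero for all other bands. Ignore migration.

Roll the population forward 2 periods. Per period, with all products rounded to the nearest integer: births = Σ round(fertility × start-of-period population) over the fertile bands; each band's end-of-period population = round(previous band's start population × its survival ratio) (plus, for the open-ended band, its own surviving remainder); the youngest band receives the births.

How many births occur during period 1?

Period 1:
Births: 12800 × 0.37 = 4736
15–29: 7800 × 0.976 = 7613
30–44: 15600 × 0.962 = 15007
45+: 12800 × 0.977 + 15400 × 0.427 = 12506 + 6576 = 19082
Population now: 0–14=4736, 15–29=7613, 30–44=15007, 45+=19082

4736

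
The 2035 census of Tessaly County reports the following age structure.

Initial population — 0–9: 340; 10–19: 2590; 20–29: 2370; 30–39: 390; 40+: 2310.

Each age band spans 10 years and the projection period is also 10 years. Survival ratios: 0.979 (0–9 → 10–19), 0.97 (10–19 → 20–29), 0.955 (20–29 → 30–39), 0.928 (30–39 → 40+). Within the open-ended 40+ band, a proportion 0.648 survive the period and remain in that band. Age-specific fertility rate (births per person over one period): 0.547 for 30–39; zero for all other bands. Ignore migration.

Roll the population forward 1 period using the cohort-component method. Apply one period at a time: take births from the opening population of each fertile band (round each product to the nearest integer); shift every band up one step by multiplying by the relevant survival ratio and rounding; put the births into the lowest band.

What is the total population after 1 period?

Numbering the bands 1..5 from youngest to oldest:
Period 1:
Births: 390 × 0.547 = 213
Band 2: 340 × 0.979 = 333
Band 3: 2590 × 0.97 = 2512
Band 4: 2370 × 0.955 = 2263
Band 5: 390 × 0.928 + 2310 × 0.648 = 362 + 1497 = 1859
End of period: [213, 333, 2512, 2263, 1859]
Total after period 1: 213 + 333 + 2512 + 2263 + 1859 = 7180

7180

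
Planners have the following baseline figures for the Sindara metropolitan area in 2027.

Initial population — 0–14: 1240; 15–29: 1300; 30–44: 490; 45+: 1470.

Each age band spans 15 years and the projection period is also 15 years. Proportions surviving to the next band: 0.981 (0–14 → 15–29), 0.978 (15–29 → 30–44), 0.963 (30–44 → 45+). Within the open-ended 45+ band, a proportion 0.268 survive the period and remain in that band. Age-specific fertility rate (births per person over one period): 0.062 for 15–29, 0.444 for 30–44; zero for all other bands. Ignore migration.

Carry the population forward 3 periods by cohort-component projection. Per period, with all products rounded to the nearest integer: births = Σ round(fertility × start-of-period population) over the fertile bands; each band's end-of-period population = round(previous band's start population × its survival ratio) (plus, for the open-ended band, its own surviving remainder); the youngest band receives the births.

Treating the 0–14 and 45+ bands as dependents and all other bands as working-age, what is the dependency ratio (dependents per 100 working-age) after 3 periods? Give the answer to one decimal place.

227.7

Call the groups 1 to 4, youngest first.
[period 1]
Births: 1300 × 0.062 = 81 ; 490 × 0.444 = 218 ⇒ total 299
Group 2: 1240 × 0.981 = 1216
Group 3: 1300 × 0.978 = 1271
Group 4: 490 × 0.963 + 1470 × 0.268 = 472 + 394 = 866
Population now: 0–14=299, 15–29=1216, 30–44=1271, 45+=866
[period 2]
Births: 1216 × 0.062 = 75 ; 1271 × 0.444 = 564 ⇒ total 639
Group 2: 299 × 0.981 = 293
Group 3: 1216 × 0.978 = 1189
Group 4: 1271 × 0.963 + 866 × 0.268 = 1224 + 232 = 1456
Population now: 0–14=639, 15–29=293, 30–44=1189, 45+=1456
[period 3]
Births: 293 × 0.062 = 18 ; 1189 × 0.444 = 528 ⇒ total 546
Group 2: 639 × 0.981 = 627
Group 3: 293 × 0.978 = 287
Group 4: 1189 × 0.963 + 1456 × 0.268 = 1145 + 390 = 1535
Population now: 0–14=546, 15–29=627, 30–44=287, 45+=1535
Dependents (band 0–14 + band 45+) = 546 + 1535 = 2081; working-age = 914; ratio = 2081/914 × 100 = 227.7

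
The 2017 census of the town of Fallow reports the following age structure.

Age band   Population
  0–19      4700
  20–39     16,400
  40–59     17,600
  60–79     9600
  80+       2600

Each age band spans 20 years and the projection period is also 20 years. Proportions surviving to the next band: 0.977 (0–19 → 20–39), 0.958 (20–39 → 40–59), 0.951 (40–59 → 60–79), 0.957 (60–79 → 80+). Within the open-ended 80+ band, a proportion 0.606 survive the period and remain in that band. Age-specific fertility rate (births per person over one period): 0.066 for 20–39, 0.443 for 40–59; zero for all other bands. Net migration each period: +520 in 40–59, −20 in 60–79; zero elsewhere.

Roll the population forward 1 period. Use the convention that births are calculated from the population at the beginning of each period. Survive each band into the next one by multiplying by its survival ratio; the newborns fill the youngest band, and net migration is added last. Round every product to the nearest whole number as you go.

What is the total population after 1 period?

57183

(Groups numbered youngest = 1 to oldest = 5.)
— Period 1 —
Births: 16400 × 0.066 = 1082, 17600 × 0.443 = 7797 ⇒ total 8879
Group 2: 4700 × 0.977 = 4592
Group 3: 16400 × 0.958 = 15711
Group 4: 17600 × 0.951 = 16738
Group 5: 9600 × 0.957 + 2600 × 0.606 = 9187 + 1576 = 10763
Net migration: Group 3 + 520 → 16231; Group 4 − 20 → 16718
→ [8879, 4592, 16231, 16718, 10763]
Total after period 1: 8879 + 4592 + 16231 + 16718 + 10763 = 57183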